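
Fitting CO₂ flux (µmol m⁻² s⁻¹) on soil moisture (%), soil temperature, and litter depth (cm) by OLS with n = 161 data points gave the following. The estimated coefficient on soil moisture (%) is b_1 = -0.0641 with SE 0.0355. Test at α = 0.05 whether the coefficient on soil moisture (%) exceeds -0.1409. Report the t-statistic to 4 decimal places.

H₀: β₁ = -0.1409 vs H₁: β₁ > -0.1409.
t = (b_1 − β₁⁰)/SE = (-0.0641 − (-0.1409)) / 0.0355 = 2.1634.
df = n − k − 1 = 161 − 3 − 1 = 157.
One-sided p ≈ 0.0160, which is < 0.05, so reject H₀.
There is evidence that the true slope on soil moisture (%) exceeds -0.1409 µmol m⁻² s⁻¹ per unit, holding the other predictors fixed.

t = 2.1634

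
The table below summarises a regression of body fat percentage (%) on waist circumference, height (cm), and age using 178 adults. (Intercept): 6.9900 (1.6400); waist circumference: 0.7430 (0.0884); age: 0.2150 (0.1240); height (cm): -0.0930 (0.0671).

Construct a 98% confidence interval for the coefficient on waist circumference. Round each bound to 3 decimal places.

Read off: b = 0.7430, SE = 0.0884 for waist circumference.
df = n − k − 1 = 178 − 3 − 1 = 174.
t* = t_{0.01, 174} = 2.34797.
Margin = t* × SE = 2.34797 × 0.0884 = 0.20756.
CI: 0.7430 ± 0.20756 → (0.535, 0.951).

(0.535, 0.951)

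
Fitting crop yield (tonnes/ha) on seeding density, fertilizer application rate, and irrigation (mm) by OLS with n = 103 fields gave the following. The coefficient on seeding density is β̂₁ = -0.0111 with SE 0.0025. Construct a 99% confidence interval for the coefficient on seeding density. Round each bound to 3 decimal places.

(-0.018, -0.005)

df = n − k − 1 = 103 − 3 − 1 = 99.
t* = t_{0.005, 99} = 2.626405.
Margin = t* × SE = 2.626405 × 0.0025 = 0.00657.
CI: -0.0111 ± 0.00657 → (-0.018, -0.005).
With 99% confidence, each one-unit increase in seeding density is associated with a change of between -0.018 and -0.005 tonnes/ha in crop yield, holding the other predictors fixed.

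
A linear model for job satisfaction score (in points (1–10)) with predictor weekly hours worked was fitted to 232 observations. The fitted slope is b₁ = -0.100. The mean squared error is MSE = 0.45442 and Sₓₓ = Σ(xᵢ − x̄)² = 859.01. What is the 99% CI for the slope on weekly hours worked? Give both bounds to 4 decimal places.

(-0.1597, -0.0403)

SE(b₁) = √(MSE/Sₓₓ) = √(0.45442/859.01) = 0.0230001.
df = n − 2 = 230.
t* = t_{0.005, 230} = 2.597374.
Margin = t* × SE = 2.597374 × 0.0230001 = 0.059740.
CI: -0.100 ± 0.059740 → (-0.1597, -0.0403).
With 99% confidence, each one-unit increase in weekly hours worked is associated with a change of between -0.1597 and -0.0403 points (1–10) in job satisfaction score.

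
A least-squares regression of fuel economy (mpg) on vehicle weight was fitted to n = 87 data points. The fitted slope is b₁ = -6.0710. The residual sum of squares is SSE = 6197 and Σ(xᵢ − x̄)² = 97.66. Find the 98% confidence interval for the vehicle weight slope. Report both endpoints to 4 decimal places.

MSE = SSE/(n − 2) = 6197/85 = 72.9059.
SE(b₁) = √(MSE/Sₓₓ) = √(72.9059/97.66) = 0.864018.
df = n − 2 = 85.
t* = t_{0.01, 85} = 2.371022.
Margin = t* × SE = 2.371022 × 0.864018 = 2.048606.
CI: -6.0710 ± 2.048606 → (-8.1196, -4.0224).
With 98% confidence, each one-unit increase in vehicle weight is associated with a change of between -8.1196 and -4.0224 mpg in fuel economy.

(-8.1196, -4.0224)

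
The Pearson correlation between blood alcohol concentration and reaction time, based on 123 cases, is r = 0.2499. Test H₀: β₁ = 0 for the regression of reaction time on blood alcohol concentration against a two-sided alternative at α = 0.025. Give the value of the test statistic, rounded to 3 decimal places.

t = r·√(n − 2)/√(1 − r²) = 0.2499·√121/√0.93755 = 2.839.
df = n − 2 = 121.
Two-sided p ≈ 0.0053, which is < 0.025, so reject H₀.
There is evidence of a linear association between blood alcohol concentration and reaction time.

t = 2.839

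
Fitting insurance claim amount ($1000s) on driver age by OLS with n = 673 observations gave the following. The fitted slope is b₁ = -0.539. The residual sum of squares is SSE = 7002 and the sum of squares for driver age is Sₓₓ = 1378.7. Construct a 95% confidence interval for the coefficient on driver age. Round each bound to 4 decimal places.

MSE = SSE/(n − 2) = 7002/671 = 10.4352.
SE(b₁) = √(MSE/Sₓₓ) = √(10.4352/1378.7) = 0.0869991.
df = n − 2 = 671.
t* = t_{0.025, 671} = 1.963506.
Margin = t* × SE = 1.963506 × 0.0869991 = 0.170823.
CI: -0.539 ± 0.170823 → (-0.7098, -0.3682).
With 95% confidence, each one-unit increase in driver age is associated with a change of between -0.7098 and -0.3682 $1000s in insurance claim amount.

(-0.7098, -0.3682)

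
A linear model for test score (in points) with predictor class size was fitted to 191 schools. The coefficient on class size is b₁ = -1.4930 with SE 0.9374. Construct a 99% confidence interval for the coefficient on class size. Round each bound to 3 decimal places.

(-3.932, 0.946)

df = n − 2 = 191 − 2 = 189.
t* = t_{0.005, 189} = 2.602092.
Margin = t* × SE = 2.602092 × 0.9374 = 2.43920.
CI: -1.4930 ± 2.43920 → (-3.932, 0.946).
With 99% confidence, each one-unit increase in class size is associated with a change of between -3.932 and 0.946 points in test score.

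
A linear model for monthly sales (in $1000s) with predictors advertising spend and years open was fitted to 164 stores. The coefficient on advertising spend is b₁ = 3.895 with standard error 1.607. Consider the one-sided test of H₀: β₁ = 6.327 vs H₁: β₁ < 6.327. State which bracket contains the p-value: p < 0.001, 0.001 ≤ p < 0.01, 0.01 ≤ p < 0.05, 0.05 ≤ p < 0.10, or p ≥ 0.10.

t = (3.895 − 6.327) / 1.607 = -1.513.
df = n − k − 1 = 164 − 2 − 1 = 161.
One-sided p = P(T_{161} < t) ≈ 0.0661.
So 0.05 ≤ p < 0.10.

0.05 ≤ p < 0.10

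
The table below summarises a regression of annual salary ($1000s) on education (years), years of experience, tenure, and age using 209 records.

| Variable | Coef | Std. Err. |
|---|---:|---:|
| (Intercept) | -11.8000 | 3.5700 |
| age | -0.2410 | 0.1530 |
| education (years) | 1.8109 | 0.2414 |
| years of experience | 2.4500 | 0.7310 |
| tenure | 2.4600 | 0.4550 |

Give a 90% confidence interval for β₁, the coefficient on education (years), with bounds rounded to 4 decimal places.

(1.4120, 2.2098)

Read off: b = 1.8109, SE = 0.2414 for education (years).
df = n − k − 1 = 209 − 4 − 1 = 204.
t* = t_{0.05, 204} = 1.652357.
Margin = t* × SE = 1.652357 × 0.2414 = 0.398879.
CI: 1.8109 ± 0.398879 → (1.4120, 2.2098).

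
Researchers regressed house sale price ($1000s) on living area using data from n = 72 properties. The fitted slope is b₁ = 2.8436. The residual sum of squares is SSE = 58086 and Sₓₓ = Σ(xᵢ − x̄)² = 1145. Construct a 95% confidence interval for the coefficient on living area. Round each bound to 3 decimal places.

(1.146, 4.541)

MSE = SSE/(n − 2) = 58086/70 = 829.8.
SE(b₁) = √(MSE/Sₓₓ) = √(829.8/1145) = 0.851303.
df = n − 2 = 70.
t* = t_{0.025, 70} = 1.994437.
Margin = t* × SE = 1.994437 × 0.851303 = 1.69787.
CI: 2.8436 ± 1.69787 → (1.146, 4.541).
With 95% confidence, each one-unit increase in living area is associated with a change of between 1.146 and 4.541 $1000s in house sale price.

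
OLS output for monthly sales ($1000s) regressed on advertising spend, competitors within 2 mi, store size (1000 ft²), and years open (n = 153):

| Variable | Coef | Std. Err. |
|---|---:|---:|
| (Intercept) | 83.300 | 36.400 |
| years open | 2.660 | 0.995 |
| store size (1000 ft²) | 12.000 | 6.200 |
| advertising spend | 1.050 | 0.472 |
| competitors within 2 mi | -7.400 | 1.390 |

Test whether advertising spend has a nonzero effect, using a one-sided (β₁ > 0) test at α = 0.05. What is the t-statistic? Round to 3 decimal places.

Read off: b = 1.050, SE = 0.472 for advertising spend.
H₀: β₁ = 0 vs H₁: β₁ > 0.
t = 1.050 / 0.472 = 2.225.
df = n − k − 1 = 153 − 4 − 1 = 148.
One-sided p ≈ 0.0138, which is < 0.05, so reject H₀.
There is evidence that the true slope on advertising spend is positive, holding the other predictors fixed.

t = 2.225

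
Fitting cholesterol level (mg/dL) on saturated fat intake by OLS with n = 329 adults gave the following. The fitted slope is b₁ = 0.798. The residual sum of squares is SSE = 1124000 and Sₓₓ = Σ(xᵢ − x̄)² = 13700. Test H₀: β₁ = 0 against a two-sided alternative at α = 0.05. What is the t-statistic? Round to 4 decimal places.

MSE = SSE/(n − 2) = 1124000/327 = 3437.31.
SE(b₁) = √(MSE/Sₓₓ) = √(3437.31/13700) = 0.500898.
t = 0.798 / 0.500898 = 1.5931.
df = n − 2 = 327.
Two-sided p ≈ 0.1121, which is ≥ 0.05, so fail to reject H₀.
The data do not give significant evidence of an association between saturated fat intake and cholesterol level.

t = 1.5931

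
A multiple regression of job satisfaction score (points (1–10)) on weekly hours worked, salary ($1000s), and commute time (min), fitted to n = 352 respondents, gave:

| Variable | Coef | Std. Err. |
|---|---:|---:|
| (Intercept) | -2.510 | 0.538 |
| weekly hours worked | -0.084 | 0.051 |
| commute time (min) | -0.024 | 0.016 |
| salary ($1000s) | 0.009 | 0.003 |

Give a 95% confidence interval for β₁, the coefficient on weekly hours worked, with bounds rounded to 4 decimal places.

Read off: b = -0.084, SE = 0.051 for weekly hours worked.
df = n − k − 1 = 352 − 3 − 1 = 348.
t* = t_{0.025, 348} = 1.966804.
Margin = t* × SE = 1.966804 × 0.051 = 0.100307.
CI: -0.084 ± 0.100307 → (-0.1843, 0.0163).

(-0.1843, 0.0163)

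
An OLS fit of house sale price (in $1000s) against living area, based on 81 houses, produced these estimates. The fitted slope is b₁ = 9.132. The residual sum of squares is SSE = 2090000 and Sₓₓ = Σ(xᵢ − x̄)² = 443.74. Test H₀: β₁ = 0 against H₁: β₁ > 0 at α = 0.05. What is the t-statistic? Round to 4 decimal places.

MSE = SSE/(n − 2) = 2090000/79 = 26455.7.
SE(b₁) = √(MSE/Sₓₓ) = √(26455.7/443.74) = 7.72139.
t = 9.132 / 7.72139 = 1.1827.
df = n − 2 = 79.
One-sided p ≈ 0.1202, which is ≥ 0.05, so fail to reject H₀.
The data do not give significant evidence that the true slope on living area is positive.

t = 1.1827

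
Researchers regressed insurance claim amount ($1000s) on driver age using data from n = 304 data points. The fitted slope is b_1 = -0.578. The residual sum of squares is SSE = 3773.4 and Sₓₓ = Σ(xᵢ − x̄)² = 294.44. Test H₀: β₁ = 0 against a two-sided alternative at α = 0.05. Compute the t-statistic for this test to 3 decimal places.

MSE = SSE/(n − 2) = 3773.4/302 = 12.4947.
SE(b_1) = √(MSE/Sₓₓ) = √(12.4947/294.44) = 0.205999.
t = -0.578 / 0.205999 = -2.806.
df = n − 2 = 302.
Two-sided p ≈ 0.0053, which is < 0.05, so reject H₀.
There is evidence that driver age is associated with insurance claim amount.

t = -2.806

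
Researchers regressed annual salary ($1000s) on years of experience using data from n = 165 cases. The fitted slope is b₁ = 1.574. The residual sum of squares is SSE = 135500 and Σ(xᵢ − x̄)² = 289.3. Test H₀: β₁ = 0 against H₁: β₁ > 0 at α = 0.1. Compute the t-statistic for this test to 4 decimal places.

t = 0.9285

MSE = SSE/(n − 2) = 135500/163 = 831.288.
SE(b₁) = √(MSE/Sₓₓ) = √(831.288/289.3) = 1.69512.
t = 1.574 / 1.69512 = 0.9285.
df = n − 2 = 163.
One-sided p ≈ 0.1772, which is ≥ 0.1, so fail to reject H₀.
The data do not give significant evidence that the true slope on years of experience is positive.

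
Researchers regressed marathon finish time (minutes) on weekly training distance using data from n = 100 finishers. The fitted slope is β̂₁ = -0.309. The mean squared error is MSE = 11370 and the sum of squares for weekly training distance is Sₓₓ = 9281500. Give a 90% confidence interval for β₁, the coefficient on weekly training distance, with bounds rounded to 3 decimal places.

SE(β̂₁) = √(MSE/Sₓₓ) = √(11370/9281500) = 0.0350003.
df = n − 2 = 98.
t* = t_{0.05, 98} = 1.660551.
Margin = t* × SE = 1.660551 × 0.0350003 = 0.05812.
CI: -0.309 ± 0.05812 → (-0.367, -0.251).
With 90% confidence, each one-unit increase in weekly training distance is associated with a change of between -0.367 and -0.251 minutes in marathon finish time.

(-0.367, -0.251)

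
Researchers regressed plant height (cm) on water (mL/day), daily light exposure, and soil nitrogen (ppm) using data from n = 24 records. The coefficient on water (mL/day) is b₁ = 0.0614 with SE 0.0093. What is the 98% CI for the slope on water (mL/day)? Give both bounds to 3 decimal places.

(0.038, 0.085)

df = n − k − 1 = 24 − 3 − 1 = 20.
t* = t_{0.01, 20} = 2.527977.
Margin = t* × SE = 2.527977 × 0.0093 = 0.02351.
CI: 0.0614 ± 0.02351 → (0.038, 0.085).
With 98% confidence, each one-unit increase in water (mL/day) is associated with a change of between 0.038 and 0.085 cm in plant height, holding the other predictors fixed.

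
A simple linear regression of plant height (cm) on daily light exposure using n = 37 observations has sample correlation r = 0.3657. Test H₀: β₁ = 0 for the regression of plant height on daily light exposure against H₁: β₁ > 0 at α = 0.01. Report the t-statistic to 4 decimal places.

t = 2.3245

t = r·√(n − 2)/√(1 − r²) = 0.3657·√35/√0.866264 = 2.3245.
df = n − 2 = 35.
One-sided p ≈ 0.0130, which is ≥ 0.01, so fail to reject H₀.
The data do not give significant evidence of a linear association between daily light exposure and plant height.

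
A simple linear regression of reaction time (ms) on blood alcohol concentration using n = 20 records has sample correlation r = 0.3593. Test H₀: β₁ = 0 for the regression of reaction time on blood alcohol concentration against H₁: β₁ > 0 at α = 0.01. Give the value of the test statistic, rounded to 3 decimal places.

t = r·√(n − 2)/√(1 − r²) = 0.3593·√18/√0.870904 = 1.633.
df = n − 2 = 18.
One-sided p ≈ 0.0599, which is ≥ 0.01, so fail to reject H₀.
The data do not give significant evidence of a linear association between blood alcohol concentration and reaction time.

t = 1.633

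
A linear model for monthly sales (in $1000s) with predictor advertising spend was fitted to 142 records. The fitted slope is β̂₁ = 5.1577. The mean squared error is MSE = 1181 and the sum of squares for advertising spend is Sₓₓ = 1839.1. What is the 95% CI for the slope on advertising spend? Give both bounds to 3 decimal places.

SE(β̂₁) = √(MSE/Sₓₓ) = √(1181/1839.1) = 0.80135.
df = n − 2 = 140.
t* = t_{0.025, 140} = 1.977054.
Margin = t* × SE = 1.977054 × 0.80135 = 1.58431.
CI: 5.1577 ± 1.58431 → (3.573, 6.742).
With 95% confidence, each one-unit increase in advertising spend is associated with a change of between 3.573 and 6.742 $1000s in monthly sales.

(3.573, 6.742)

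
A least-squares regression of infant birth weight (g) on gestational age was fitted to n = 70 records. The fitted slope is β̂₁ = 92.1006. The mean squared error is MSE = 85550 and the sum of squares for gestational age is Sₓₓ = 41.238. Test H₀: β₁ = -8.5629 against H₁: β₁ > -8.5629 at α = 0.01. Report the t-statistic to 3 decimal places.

SE(β̂₁) = √(MSE/Sₓₓ) = √(85550/41.238) = 45.5472.
t = (92.1006 − (-8.5629)) / 45.5472 = 2.210.
df = n − 2 = 68.
One-sided p ≈ 0.0152, which is ≥ 0.01, so fail to reject H₀.
The data do not give significant evidence that the true slope on gestational age exceeds -8.5629 g per unit.

t = 2.210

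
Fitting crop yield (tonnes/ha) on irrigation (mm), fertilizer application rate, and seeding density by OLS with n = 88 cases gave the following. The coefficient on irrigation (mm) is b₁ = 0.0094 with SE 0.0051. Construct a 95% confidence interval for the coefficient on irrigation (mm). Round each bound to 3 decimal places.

(-0.001, 0.020)

df = n − k − 1 = 88 − 3 − 1 = 84.
t* = t_{0.025, 84} = 1.98861.
Margin = t* × SE = 1.98861 × 0.0051 = 0.01014.
CI: 0.0094 ± 0.01014 → (-0.001, 0.020).
With 95% confidence, each one-unit increase in irrigation (mm) is associated with a change of between -0.001 and 0.020 tonnes/ha in crop yield, holding the other predictors fixed.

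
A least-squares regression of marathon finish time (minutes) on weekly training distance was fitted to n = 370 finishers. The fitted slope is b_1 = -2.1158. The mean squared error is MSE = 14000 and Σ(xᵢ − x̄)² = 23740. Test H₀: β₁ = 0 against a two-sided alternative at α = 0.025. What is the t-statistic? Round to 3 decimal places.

t = -2.755

SE(b_1) = √(MSE/Sₓₓ) = √(14000/23740) = 0.767934.
t = -2.1158 / 0.767934 = -2.755.
df = n − 2 = 368.
Two-sided p ≈ 0.0062, which is < 0.025, so reject H₀.
There is evidence that weekly training distance is associated with marathon finish time.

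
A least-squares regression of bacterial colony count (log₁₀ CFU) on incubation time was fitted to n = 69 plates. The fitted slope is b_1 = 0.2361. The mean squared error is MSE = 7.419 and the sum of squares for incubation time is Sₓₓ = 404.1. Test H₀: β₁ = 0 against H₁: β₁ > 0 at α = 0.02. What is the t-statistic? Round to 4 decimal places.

t = 1.7425

SE(b_1) = √(MSE/Sₓₓ) = √(7.419/404.1) = 0.135497.
t = 0.2361 / 0.135497 = 1.7425.
df = n − 2 = 67.
One-sided p ≈ 0.0430, which is ≥ 0.02, so fail to reject H₀.
The data do not give significant evidence that the true slope on incubation time is positive.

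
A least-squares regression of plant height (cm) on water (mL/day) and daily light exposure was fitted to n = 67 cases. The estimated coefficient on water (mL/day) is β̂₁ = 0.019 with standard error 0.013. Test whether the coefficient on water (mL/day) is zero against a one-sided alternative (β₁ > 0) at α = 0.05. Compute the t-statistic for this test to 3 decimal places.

H₀: β₁ = 0 vs H₁: β₁ > 0.
t = (β̂₁ − β₁⁰)/SE = 0.019 / 0.013 = 1.462.
df = n − k − 1 = 67 − 2 − 1 = 64.
One-sided p ≈ 0.0744, which is ≥ 0.05, so fail to reject H₀.
The data do not give significant evidence that the true slope on water (mL/day) is positive, holding the other predictors fixed.

t = 1.462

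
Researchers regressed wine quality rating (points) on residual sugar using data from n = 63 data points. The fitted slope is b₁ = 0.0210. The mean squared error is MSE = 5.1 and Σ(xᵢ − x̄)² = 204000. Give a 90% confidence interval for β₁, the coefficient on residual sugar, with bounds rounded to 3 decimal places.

(0.013, 0.029)

SE(b₁) = √(MSE/Sₓₓ) = √(5.1/204000) = 0.005.
df = n − 2 = 61.
t* = t_{0.05, 61} = 1.670219.
Margin = t* × SE = 1.670219 × 0.005 = 0.00835.
CI: 0.0210 ± 0.00835 → (0.013, 0.029).
With 90% confidence, each one-unit increase in residual sugar is associated with a change of between 0.013 and 0.029 points in wine quality rating.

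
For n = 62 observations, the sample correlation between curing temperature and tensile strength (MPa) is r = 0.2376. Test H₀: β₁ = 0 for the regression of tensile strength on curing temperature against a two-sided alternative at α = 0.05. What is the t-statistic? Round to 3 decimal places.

t = 1.895

t = r·√(n − 2)/√(1 − r²) = 0.2376·√60/√0.943546 = 1.895.
df = n − 2 = 60.
Two-sided p ≈ 0.0630, which is ≥ 0.05, so fail to reject H₀.
The data do not give significant evidence of a linear association between curing temperature and tensile strength.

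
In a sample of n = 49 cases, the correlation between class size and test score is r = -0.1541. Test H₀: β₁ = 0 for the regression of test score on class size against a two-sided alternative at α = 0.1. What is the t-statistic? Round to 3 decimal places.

t = -1.069

t = r·√(n − 2)/√(1 − r²) = -0.1541·√47/√0.976253 = -1.069.
df = n − 2 = 47.
Two-sided p ≈ 0.2904, which is ≥ 0.1, so fail to reject H₀.
The data do not give significant evidence of a linear association between class size and test score.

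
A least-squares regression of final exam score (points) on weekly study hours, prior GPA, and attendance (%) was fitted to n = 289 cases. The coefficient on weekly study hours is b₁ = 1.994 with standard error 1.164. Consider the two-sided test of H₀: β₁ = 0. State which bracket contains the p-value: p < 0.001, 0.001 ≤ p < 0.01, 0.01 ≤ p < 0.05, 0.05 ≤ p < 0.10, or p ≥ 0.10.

t = 1.994 / 1.164 = 1.713.
df = n − k − 1 = 289 − 3 − 1 = 285.
Two-sided p = 2·P(T_{285} > |t|) ≈ 0.0878.
So 0.05 ≤ p < 0.10.

0.05 ≤ p < 0.10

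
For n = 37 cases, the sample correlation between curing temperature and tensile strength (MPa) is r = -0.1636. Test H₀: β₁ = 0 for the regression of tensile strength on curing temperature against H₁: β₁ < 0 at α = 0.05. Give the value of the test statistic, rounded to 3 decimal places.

t = -0.981

t = r·√(n − 2)/√(1 − r²) = -0.1636·√35/√0.973235 = -0.981.
df = n − 2 = 35.
One-sided p ≈ 0.1666, which is ≥ 0.05, so fail to reject H₀.
The data do not give significant evidence of a linear association between curing temperature and tensile strength.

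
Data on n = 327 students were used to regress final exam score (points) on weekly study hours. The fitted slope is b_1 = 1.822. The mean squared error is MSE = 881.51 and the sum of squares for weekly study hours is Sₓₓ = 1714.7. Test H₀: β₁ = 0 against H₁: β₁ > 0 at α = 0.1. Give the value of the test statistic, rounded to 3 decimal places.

t = 2.541

SE(b_1) = √(MSE/Sₓₓ) = √(881.51/1714.7) = 0.717001.
t = 1.822 / 0.717001 = 2.541.
df = n − 2 = 325.
One-sided p ≈ 0.0058, which is < 0.1, so reject H₀.
There is evidence that the true slope on weekly study hours is positive.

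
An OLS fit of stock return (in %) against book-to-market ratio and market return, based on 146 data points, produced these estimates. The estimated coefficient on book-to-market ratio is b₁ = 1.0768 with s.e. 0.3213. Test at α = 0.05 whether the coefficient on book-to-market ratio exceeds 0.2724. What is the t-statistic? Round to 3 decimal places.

H₀: β₁ = 0.2724 vs H₁: β₁ > 0.2724.
t = (b₁ − β₁⁰)/SE = (1.0768 − 0.2724) / 0.3213 = 2.504.
df = n − k − 1 = 146 − 2 − 1 = 143.
One-sided p ≈ 0.0067, which is < 0.05, so reject H₀.
There is evidence that the true slope on book-to-market ratio exceeds 0.2724 % per unit, holding the other predictors fixed.

t = 2.504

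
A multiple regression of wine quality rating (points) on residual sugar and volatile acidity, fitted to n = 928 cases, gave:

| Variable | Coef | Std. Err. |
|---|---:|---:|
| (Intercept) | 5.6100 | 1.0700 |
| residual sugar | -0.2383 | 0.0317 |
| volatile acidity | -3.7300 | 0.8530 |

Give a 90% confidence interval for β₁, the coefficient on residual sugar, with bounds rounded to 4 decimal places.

(-0.2905, -0.1861)

Read off: b = -0.2383, SE = 0.0317 for residual sugar.
df = n − k − 1 = 928 − 2 − 1 = 925.
t* = t_{0.05, 925} = 1.646503.
Margin = t* × SE = 1.646503 × 0.0317 = 0.052194.
CI: -0.2383 ± 0.052194 → (-0.2905, -0.1861).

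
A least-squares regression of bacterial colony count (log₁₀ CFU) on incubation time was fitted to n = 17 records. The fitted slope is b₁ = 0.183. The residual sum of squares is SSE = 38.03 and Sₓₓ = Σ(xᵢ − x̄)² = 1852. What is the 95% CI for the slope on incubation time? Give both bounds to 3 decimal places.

MSE = SSE/(n − 2) = 38.03/15 = 2.53533.
SE(b₁) = √(MSE/Sₓₓ) = √(2.53533/1852) = 0.0369996.
df = n − 2 = 15.
t* = t_{0.025, 15} = 2.13145.
Margin = t* × SE = 2.13145 × 0.0369996 = 0.07886.
CI: 0.183 ± 0.07886 → (0.104, 0.262).
With 95% confidence, each one-unit increase in incubation time is associated with a change of between 0.104 and 0.262 log₁₀ CFU in bacterial colony count.

(0.104, 0.262)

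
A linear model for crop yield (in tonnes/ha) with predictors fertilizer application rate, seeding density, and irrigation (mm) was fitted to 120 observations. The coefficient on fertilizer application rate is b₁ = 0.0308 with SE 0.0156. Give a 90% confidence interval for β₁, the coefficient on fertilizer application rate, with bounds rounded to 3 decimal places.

(0.005, 0.057)

df = n − k − 1 = 120 − 3 − 1 = 116.
t* = t_{0.05, 116} = 1.658096.
Margin = t* × SE = 1.658096 × 0.0156 = 0.02587.
CI: 0.0308 ± 0.02587 → (0.005, 0.057).
With 90% confidence, each one-unit increase in fertilizer application rate is associated with a change of between 0.005 and 0.057 tonnes/ha in crop yield, holding the other predictors fixed.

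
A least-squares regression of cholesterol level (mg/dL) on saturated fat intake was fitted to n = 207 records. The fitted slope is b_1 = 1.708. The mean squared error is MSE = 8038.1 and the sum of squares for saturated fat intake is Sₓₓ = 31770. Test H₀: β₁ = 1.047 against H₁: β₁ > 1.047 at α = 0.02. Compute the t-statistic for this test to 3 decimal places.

SE(b_1) = √(MSE/Sₓₓ) = √(8038.1/31770) = 0.503.
t = (1.708 − 1.047) / 0.503 = 1.314.
df = n − 2 = 205.
One-sided p ≈ 0.0951, which is ≥ 0.02, so fail to reject H₀.
The data do not give significant evidence that the true slope on saturated fat intake exceeds 1.047 mg/dL per unit.

t = 1.314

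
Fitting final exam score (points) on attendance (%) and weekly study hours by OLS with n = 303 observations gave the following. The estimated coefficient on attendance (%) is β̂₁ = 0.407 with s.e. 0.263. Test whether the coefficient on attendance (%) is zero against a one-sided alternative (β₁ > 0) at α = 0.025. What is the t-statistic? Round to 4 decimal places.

t = 1.5475

H₀: β₁ = 0 vs H₁: β₁ > 0.
t = (β̂₁ − β₁⁰)/SE = 0.407 / 0.263 = 1.5475.
df = n − k − 1 = 303 − 2 − 1 = 300.
One-sided p ≈ 0.0614, which is ≥ 0.025, so fail to reject H₀.
The data do not give significant evidence that the true slope on attendance (%) is positive, holding the other predictors fixed.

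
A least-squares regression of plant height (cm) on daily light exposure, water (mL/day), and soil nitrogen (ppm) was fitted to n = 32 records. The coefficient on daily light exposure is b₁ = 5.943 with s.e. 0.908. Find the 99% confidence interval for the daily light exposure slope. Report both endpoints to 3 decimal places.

(3.434, 8.452)

df = n − k − 1 = 32 − 3 − 1 = 28.
t* = t_{0.005, 28} = 2.763262.
Margin = t* × SE = 2.763262 × 0.908 = 2.50904.
CI: 5.943 ± 2.50904 → (3.434, 8.452).
With 99% confidence, each one-unit increase in daily light exposure is associated with a change of between 3.434 and 8.452 cm in plant height, holding the other predictors fixed.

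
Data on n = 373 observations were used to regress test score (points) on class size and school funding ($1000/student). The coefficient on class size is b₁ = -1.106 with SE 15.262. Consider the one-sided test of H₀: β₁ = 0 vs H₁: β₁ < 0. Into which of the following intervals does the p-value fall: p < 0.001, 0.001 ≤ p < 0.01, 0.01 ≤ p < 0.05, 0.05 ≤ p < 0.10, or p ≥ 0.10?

t = -1.106 / 15.262 = -0.072.
df = n − k − 1 = 373 − 2 − 1 = 370.
One-sided p = P(T_{370} < t) ≈ 0.4711.
So p ≥ 0.10.

p ≥ 0.10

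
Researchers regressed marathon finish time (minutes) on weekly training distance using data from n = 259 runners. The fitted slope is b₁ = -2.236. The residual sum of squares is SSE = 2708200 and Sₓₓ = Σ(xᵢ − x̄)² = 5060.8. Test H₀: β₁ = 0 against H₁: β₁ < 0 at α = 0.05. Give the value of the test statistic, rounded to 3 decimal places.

t = -1.550

MSE = SSE/(n − 2) = 2708200/257 = 10537.7.
SE(b₁) = √(MSE/Sₓₓ) = √(10537.7/5060.8) = 1.44299.
t = -2.236 / 1.44299 = -1.550.
df = n − 2 = 257.
One-sided p ≈ 0.0612, which is ≥ 0.05, so fail to reject H₀.
The data do not give significant evidence that the true slope on weekly training distance is negative.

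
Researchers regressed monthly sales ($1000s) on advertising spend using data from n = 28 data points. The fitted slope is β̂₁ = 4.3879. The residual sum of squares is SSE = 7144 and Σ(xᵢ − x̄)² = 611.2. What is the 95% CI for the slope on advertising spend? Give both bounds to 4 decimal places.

(3.0097, 5.7661)

MSE = SSE/(n − 2) = 7144/26 = 274.769.
SE(β̂₁) = √(MSE/Sₓₓ) = √(274.769/611.2) = 0.67049.
df = n − 2 = 26.
t* = t_{0.025, 26} = 2.055529.
Margin = t* × SE = 2.055529 × 0.67049 = 1.378212.
CI: 4.3879 ± 1.378212 → (3.0097, 5.7661).
With 95% confidence, each one-unit increase in advertising spend is associated with a change of between 3.0097 and 5.7661 $1000s in monthly sales.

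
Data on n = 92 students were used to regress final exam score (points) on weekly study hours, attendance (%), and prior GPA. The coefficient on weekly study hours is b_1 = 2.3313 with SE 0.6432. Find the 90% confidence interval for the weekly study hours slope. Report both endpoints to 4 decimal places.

(1.2621, 3.4005)

df = n − k − 1 = 92 − 3 − 1 = 88.
t* = t_{0.05, 88} = 1.662354.
Margin = t* × SE = 1.662354 × 0.6432 = 1.069226.
CI: 2.3313 ± 1.069226 → (1.2621, 3.4005).
With 90% confidence, each one-unit increase in weekly study hours is associated with a change of between 1.2621 and 3.4005 points in final exam score, holding the other predictors fixed.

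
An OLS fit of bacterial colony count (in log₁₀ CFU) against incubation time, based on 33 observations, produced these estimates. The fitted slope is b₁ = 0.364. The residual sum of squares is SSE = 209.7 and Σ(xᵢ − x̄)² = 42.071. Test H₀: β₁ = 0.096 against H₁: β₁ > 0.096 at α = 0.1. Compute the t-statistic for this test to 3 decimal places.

t = 0.668

MSE = SSE/(n − 2) = 209.7/31 = 6.76452.
SE(b₁) = √(MSE/Sₓₓ) = √(6.76452/42.071) = 0.400984.
t = (0.364 − 0.096) / 0.400984 = 0.668.
df = n − 2 = 31.
One-sided p ≈ 0.2544, which is ≥ 0.1, so fail to reject H₀.
The data do not give significant evidence that the true slope on incubation time exceeds 0.096 log₁₀ CFU per unit.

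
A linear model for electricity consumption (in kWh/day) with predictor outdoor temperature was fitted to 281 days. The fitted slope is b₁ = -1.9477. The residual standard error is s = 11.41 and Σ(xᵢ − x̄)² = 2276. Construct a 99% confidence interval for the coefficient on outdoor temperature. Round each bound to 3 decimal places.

(-2.568, -1.327)

SE(b₁) = s/√Sₓₓ = 11.41/√2276 = 0.239166.
df = n − 2 = 279.
t* = t_{0.005, 279} = 2.593565.
Margin = t* × SE = 2.593565 × 0.239166 = 0.62029.
CI: -1.9477 ± 0.62029 → (-2.568, -1.327).
With 99% confidence, each one-unit increase in outdoor temperature is associated with a change of between -2.568 and -1.327 kWh/day in electricity consumption.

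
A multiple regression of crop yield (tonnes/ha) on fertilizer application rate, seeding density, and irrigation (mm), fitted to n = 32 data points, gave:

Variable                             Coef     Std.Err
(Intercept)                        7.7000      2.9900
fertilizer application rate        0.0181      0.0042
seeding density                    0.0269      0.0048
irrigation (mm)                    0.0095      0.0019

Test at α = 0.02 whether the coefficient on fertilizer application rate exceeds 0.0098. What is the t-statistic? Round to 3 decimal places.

Read off: b = 0.0181, SE = 0.0042 for fertilizer application rate.
H₀: β₁ = 0.0098 vs H₁: β₁ > 0.0098.
t = (0.0181 − 0.0098) / 0.0042 = 1.976.
df = n − k − 1 = 32 − 3 − 1 = 28.
One-sided p ≈ 0.0290, which is ≥ 0.02, so fail to reject H₀.
The data do not give significant evidence that the true slope on fertilizer application rate exceeds 0.0098 tonnes/ha per unit, holding the other predictors fixed.

t = 1.976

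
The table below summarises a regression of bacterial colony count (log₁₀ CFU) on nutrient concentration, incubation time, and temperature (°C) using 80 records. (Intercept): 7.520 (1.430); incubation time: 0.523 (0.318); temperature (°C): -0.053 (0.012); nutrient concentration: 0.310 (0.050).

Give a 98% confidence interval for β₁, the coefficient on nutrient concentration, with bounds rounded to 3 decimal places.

(0.191, 0.429)

Read off: b = 0.310, SE = 0.050 for nutrient concentration.
df = n − k − 1 = 80 − 3 − 1 = 76.
t* = t_{0.01, 76} = 2.37642.
Margin = t* × SE = 2.37642 × 0.050 = 0.11882.
CI: 0.310 ± 0.11882 → (0.191, 0.429).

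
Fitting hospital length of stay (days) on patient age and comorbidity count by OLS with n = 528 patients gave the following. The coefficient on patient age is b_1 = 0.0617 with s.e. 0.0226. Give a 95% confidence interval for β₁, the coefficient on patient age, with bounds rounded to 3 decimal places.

(0.017, 0.106)

df = n − k − 1 = 528 − 2 − 1 = 525.
t* = t_{0.025, 525} = 1.964493.
Margin = t* × SE = 1.964493 × 0.0226 = 0.04440.
CI: 0.0617 ± 0.04440 → (0.017, 0.106).
With 95% confidence, each one-unit increase in patient age is associated with a change of between 0.017 and 0.106 days in hospital length of stay, holding the other predictors fixed.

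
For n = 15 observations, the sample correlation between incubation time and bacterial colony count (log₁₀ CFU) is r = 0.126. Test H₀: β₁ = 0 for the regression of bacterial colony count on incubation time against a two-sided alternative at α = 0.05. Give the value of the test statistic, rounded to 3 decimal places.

t = r·√(n − 2)/√(1 − r²) = 0.126·√13/√0.984124 = 0.458.
df = n − 2 = 13.
Two-sided p ≈ 0.6545, which is ≥ 0.05, so fail to reject H₀.
The data do not give significant evidence of a linear association between incubation time and bacterial colony count.

t = 0.458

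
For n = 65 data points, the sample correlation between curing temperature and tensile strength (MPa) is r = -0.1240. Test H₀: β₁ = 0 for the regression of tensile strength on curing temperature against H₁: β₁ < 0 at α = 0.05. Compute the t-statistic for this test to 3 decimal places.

t = r·√(n − 2)/√(1 − r²) = -0.1240·√63/√0.984624 = -0.992.
df = n − 2 = 63.
One-sided p ≈ 0.1625, which is ≥ 0.05, so fail to reject H₀.
The data do not give significant evidence of a linear association between curing temperature and tensile strength.

t = -0.992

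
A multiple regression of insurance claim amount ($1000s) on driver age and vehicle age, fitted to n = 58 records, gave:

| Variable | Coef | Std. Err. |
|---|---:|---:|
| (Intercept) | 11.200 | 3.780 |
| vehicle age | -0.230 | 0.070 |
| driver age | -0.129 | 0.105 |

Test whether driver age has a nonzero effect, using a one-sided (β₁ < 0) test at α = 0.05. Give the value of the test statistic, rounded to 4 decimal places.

Read off: b = -0.129, SE = 0.105 for driver age.
H₀: β₁ = 0 vs H₁: β₁ < 0.
t = -0.129 / 0.105 = -1.2286.
df = n − k − 1 = 58 − 2 − 1 = 55.
One-sided p ≈ 0.1122, which is ≥ 0.05, so fail to reject H₀.
The data do not give significant evidence that the true slope on driver age is negative, holding the other predictors fixed.

t = -1.2286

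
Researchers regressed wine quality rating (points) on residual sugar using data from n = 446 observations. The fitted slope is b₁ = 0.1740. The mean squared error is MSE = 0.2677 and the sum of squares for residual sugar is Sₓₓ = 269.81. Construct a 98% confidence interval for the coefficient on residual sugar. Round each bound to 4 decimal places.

(0.1005, 0.2475)

SE(b₁) = √(MSE/Sₓₓ) = √(0.2677/269.81) = 0.0314989.
df = n − 2 = 444.
t* = t_{0.01, 444} = 2.334776.
Margin = t* × SE = 2.334776 × 0.0314989 = 0.073543.
CI: 0.1740 ± 0.073543 → (0.1005, 0.2475).
With 98% confidence, each one-unit increase in residual sugar is associated with a change of between 0.1005 and 0.2475 points in wine quality rating.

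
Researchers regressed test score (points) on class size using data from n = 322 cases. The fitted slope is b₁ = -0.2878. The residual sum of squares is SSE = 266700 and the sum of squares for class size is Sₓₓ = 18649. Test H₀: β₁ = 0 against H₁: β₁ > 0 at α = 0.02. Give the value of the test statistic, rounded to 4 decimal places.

MSE = SSE/(n − 2) = 266700/320 = 833.438.
SE(b₁) = √(MSE/Sₓₓ) = √(833.438/18649) = 0.211402.
t = -0.2878 / 0.211402 = -1.3614.
df = n − 2 = 320.
One-sided p ≈ 0.9128, which is ≥ 0.02, so fail to reject H₀.
The data do not give significant evidence that the true slope on class size is positive.

t = -1.3614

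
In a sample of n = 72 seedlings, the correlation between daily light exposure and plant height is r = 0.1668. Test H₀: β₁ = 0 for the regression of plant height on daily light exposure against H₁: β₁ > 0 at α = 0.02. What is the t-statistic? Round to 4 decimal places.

t = r·√(n − 2)/√(1 − r²) = 0.1668·√70/√0.972178 = 1.4154.
df = n − 2 = 70.
One-sided p ≈ 0.0807, which is ≥ 0.02, so fail to reject H₀.
The data do not give significant evidence of a linear association between daily light exposure and plant height.

t = 1.4154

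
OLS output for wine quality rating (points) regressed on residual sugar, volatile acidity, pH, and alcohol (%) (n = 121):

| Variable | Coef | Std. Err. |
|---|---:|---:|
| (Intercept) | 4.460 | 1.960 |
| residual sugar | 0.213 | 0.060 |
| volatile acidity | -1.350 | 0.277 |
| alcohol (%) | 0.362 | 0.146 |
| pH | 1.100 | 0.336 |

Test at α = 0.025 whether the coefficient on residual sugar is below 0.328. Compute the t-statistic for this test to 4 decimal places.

t = -1.9167

Read off: b = 0.213, SE = 0.060 for residual sugar.
H₀: β₁ = 0.328 vs H₁: β₁ < 0.328.
t = (0.213 − 0.328) / 0.060 = -1.9167.
df = n − k − 1 = 121 − 4 − 1 = 116.
One-sided p ≈ 0.0289, which is ≥ 0.025, so fail to reject H₀.
The data do not give significant evidence that the true slope on residual sugar is below 0.328 points per unit, holding the other predictors fixed.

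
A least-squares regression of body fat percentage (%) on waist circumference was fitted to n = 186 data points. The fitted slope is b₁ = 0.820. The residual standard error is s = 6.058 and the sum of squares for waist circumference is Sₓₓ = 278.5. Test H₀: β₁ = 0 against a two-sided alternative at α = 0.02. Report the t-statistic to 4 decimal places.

SE(b₁) = s/√Sₓₓ = 6.058/√278.5 = 0.363008.
t = 0.820 / 0.363008 = 2.2589.
df = n − 2 = 184.
Two-sided p ≈ 0.0251, which is ≥ 0.02, so fail to reject H₀.
The data do not give significant evidence of an association between waist circumference and body fat percentage.

t = 2.2589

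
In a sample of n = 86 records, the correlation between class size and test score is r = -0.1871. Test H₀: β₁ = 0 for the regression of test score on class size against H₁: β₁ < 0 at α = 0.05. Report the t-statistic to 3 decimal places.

t = r·√(n − 2)/√(1 − r²) = -0.1871·√84/√0.964994 = -1.746.
df = n − 2 = 84.
One-sided p ≈ 0.0423, which is < 0.05, so reject H₀.
There is evidence of a linear association between class size and test score.

t = -1.746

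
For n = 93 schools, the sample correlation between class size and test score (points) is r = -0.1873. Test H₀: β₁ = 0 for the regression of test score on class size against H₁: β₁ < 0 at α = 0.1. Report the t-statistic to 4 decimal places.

t = r·√(n − 2)/√(1 − r²) = -0.1873·√91/√0.964919 = -1.8189.
df = n − 2 = 91.
One-sided p ≈ 0.0361, which is < 0.1, so reject H₀.
There is evidence of a linear association between class size and test score.

t = -1.8189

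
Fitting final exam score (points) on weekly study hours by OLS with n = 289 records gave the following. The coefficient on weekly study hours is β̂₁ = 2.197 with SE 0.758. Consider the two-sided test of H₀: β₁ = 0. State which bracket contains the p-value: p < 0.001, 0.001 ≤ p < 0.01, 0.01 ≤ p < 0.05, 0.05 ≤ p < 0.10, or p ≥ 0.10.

t = 2.197 / 0.758 = 2.898.
df = n − 2 = 289 − 2 = 287.
Two-sided p = 2·P(T_{287} > |t|) ≈ 0.0040.
So 0.001 ≤ p < 0.01.

0.001 ≤ p < 0.01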